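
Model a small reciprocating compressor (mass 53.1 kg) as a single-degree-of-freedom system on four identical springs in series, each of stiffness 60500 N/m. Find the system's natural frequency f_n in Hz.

Series springs: 1/k_eq = 4/60500, so k_eq = 60500/4 = 15120 N/m.
ω_n = √(k_eq/m) = √(15120/53.1) = √284.8 = 16.88 rad/s.
f_n = ω_n/(2π) = 16.88/6.283 = 2.686 Hz.

2.69 Hz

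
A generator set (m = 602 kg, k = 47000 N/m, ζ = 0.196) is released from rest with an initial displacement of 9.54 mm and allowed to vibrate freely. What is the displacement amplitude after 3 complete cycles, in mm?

Logarithmic decrement δ = 2πζ/√(1 − ζ²) = 2π × 0.1960/√(1 − 0.0384) = 1.256.
After n cycles, x_n/x₀ = e^(−nδ), so x_3 = 9.54 × e^(−3 × 1.256) = 9.54 × 0.02311 = 0.2204 mm.

0.220 mm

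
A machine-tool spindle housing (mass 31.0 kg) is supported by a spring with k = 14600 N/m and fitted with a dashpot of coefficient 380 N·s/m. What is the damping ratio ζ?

0.282

ω_n = √(k/m) = √(14600/31.0) = 21.70 rad/s.
Critical damping c_c = 2√(k·m) = 2√(14600 × 31.0) = 1346 N·s/m, so ζ = c/c_c = 380/1346 = 0.2824.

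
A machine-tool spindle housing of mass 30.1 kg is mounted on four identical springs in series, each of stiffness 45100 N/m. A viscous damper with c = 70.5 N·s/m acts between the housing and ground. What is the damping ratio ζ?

0.0605

Series springs: 1/k_eq = 4/45100, so k_eq = 45100/4 = 11280 N/m.
ω_n = √(k_eq/m) = √(11280/30.1) = 19.35 rad/s.
Critical damping c_c = 2√(k_eq·m) = 2√(11280 × 30.1) = 1165 N·s/m, so ζ = c/c_c = 70.5/1165 = 0.06051.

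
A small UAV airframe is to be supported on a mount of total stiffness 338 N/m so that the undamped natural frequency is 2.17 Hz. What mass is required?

ω_n = 2πf_n = 2π × 2.17 = 13.63 rad/s.
m = k/ω_n² = 338/13.63² = 338/185.9 = 1.818 kg.

1.82 kg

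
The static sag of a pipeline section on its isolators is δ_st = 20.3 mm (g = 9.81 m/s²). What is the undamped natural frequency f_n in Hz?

3.50 Hz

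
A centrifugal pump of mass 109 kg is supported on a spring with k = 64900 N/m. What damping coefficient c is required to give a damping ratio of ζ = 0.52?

2770 N·s/m

c_c = 2√(k·m) = 2√(64900 × 109) = 5319 N·s/m.
c = ζ·c_c = 0.52 × 5319 = 2766 N·s/m.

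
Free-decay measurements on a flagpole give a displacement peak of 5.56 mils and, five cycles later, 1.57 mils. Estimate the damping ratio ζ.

0.0402

Logarithmic decrement δ = (1/n)·ln(x₀/x_n) = (1/5)·ln(5.56/1.57) = (1/5)·ln(3.541) = 0.2529.
ζ = δ/√(4π² + δ²) = 0.2529/√(39.48 + 0.0640) = 0.2529/6.288 = 0.04022.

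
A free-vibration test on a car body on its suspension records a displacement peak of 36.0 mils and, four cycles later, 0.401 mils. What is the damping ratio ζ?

0.176

Logarithmic decrement δ = (1/n)·ln(x₀/x_n) = (1/4)·ln(36.0/0.401) = (1/4)·ln(89.78) = 1.124.
ζ = δ/√(4π² + δ²) = 1.124/√(39.48 + 1.26) = 1.124/6.383 = 0.1761.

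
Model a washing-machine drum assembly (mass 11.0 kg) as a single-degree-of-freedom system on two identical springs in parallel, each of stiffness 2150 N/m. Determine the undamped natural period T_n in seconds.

Parallel springs add: k_eq = 2 × 2150 = 4300 N/m.
ω_n = √(k_eq/m) = √(4300/11.0) = √390.9 = 19.77 rad/s.
T_n = 2π/ω_n = 6.283/19.77 = 0.3178 s.

0.318 s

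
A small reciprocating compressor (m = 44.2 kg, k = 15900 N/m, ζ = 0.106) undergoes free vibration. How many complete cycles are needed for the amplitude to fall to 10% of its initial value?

Logarithmic decrement δ = 2πζ/√(1 − ζ²) = 2π × 0.1060/√(1 − 0.0112) = 0.6698.
x_n/x₀ = e^(−nδ) ≤ 0.1; take ln: n ≥ ln(1/0.1)/δ = 2.303/0.6698 = 3.438.
So 4 complete cycles are required.

4 cycles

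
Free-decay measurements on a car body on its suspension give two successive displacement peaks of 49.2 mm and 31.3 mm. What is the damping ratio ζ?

0.0718

Logarithmic decrement δ = (1/n)·ln(x₀/x_n) = (1/1)·ln(49.2/31.3) = (1/1)·ln(1.572) = 0.4523.
ζ = δ/√(4π² + δ²) = 0.4523/√(39.48 + 0.205) = 0.4523/6.299 = 0.07180.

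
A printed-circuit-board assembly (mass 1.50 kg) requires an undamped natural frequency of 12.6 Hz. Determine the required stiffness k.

9400 N/m

ω_n = 2πf_n = 2π × 12.6 = 79.17 rad/s.
k = m·ω_n² = 1.50 × 79.17² = 1.50 × 6268 = 9401 N/m.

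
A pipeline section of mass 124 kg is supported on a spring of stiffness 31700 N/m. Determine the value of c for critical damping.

3970 N·s/m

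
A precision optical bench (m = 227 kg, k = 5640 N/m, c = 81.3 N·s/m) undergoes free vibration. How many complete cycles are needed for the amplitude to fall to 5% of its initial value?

14 cycles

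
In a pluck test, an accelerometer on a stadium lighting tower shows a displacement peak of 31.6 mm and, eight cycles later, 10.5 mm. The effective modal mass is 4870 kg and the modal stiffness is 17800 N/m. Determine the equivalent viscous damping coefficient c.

408 N·s/m

Logarithmic decrement δ = (1/n)·ln(x₀/x_n) = (1/8)·ln(31.6/10.5) = (1/8)·ln(3.010) = 0.1377.
ζ = δ/√(4π² + δ²) = 0.1377/√(39.48 + 0.0190) = 0.1377/6.285 = 0.02191.
c = ζ · 2√(km) = 0.02191 × 2√(17800 × 4870) = 0.02191 × 18620 = 408.1 N·s/m.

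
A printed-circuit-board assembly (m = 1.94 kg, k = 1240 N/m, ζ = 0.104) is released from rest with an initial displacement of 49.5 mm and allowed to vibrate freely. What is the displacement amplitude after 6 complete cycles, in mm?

Logarithmic decrement δ = 2πζ/√(1 − ζ²) = 2π × 0.1040/√(1 − 0.0108) = 0.6570.
After n cycles, x_n/x₀ = e^(−nδ), so x_6 = 49.5 × e^(−6 × 0.6570) = 49.5 × 0.01941 = 0.9607 mm.

0.961 mm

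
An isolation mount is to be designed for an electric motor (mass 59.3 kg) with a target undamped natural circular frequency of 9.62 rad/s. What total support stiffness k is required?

5490 N/m

k = m·ω_n² = 59.3 × 9.620² = 59.3 × 92.54 = 5488 N/m.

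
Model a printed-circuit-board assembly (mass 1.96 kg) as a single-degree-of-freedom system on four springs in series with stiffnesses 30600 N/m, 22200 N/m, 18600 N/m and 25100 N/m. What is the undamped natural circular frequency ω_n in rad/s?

54.6 rad/s

Series springs: 1/k_eq = 1/30600 + 1/22200 + 1/18600 + 1/25100 = 0.0001713, so k_eq = 5837 N/m.
ω_n = √(k_eq/m) = √(5837/1.96) = √2978 = 54.57 rad/s.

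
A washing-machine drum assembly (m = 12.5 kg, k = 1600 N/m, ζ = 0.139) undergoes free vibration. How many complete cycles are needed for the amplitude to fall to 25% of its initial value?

2 cycles

Logarithmic decrement δ = 2πζ/√(1 − ζ²) = 2π × 0.1390/√(1 − 0.0193) = 0.8819.
x_n/x₀ = e^(−nδ) ≤ 0.25; take ln: n ≥ ln(1/0.25)/δ = 1.386/0.8819 = 1.572.
So 2 complete cycles are required.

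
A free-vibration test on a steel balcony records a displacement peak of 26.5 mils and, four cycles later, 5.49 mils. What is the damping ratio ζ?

Logarithmic decrement δ = (1/n)·ln(x₀/x_n) = (1/4)·ln(26.5/5.49) = (1/4)·ln(4.827) = 0.3936.
ζ = δ/√(4π² + δ²) = 0.3936/√(39.48 + 0.155) = 0.3936/6.295 = 0.06251.

0.0625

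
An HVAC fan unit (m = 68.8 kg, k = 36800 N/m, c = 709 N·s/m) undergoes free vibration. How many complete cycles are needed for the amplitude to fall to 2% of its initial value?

3 cycles

ζ = c/(2√(km)) = 709/(2√(36800 × 68.8)) = 709/3182 = 0.2228.
Logarithmic decrement δ = 2πζ/√(1 − ζ²) = 2π × 0.2228/√(1 − 0.0496) = 1.436.
x_n/x₀ = e^(−nδ) ≤ 0.02; take ln: n ≥ ln(1/0.02)/δ = 3.912/1.436 = 2.724.
So 3 complete cycles are required.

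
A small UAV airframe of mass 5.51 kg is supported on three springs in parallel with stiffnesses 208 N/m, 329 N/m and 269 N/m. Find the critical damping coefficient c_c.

133 N·s/m

Parallel springs add: k_eq = 208 + 329 + 269 = 806.0 N/m.
c_c = 2√(k_eq·m) = 2√(806.0 × 5.51) = 2 × 66.64 = 133.3 N·s/m.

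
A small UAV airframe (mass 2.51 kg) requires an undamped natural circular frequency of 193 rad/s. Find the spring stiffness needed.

93500 N/m

k = m·ω_n² = 2.51 × 193.0² = 2.51 × 37250 = 93490 N/m.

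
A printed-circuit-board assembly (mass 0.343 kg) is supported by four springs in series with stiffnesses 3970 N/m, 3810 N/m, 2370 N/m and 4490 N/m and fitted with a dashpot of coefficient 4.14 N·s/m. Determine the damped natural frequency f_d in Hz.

7.92 Hz

Series springs: 1/k_eq = 1/3970 + 1/3810 + 1/2370 + 1/4490 = 0.001159, so k_eq = 862.8 N/m.
ω_n = √(k_eq/m) = √(862.8/0.343) = 50.15 rad/s.
Critical damping c_c = 2√(k_eq·m) = 2√(862.8 × 0.343) = 34.41 N·s/m, so ζ = c/c_c = 4.14/34.41 = 0.1203.
ω_d = ω_n√(1 − ζ²) = 50.15 × √(1 − 0.0145) = 49.79 rad/s.
f_d = ω_d/(2π) = 7.924 Hz.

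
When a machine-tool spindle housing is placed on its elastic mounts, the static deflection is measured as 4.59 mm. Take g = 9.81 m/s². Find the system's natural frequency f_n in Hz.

7.36 Hz

ω_n = √(g/δ_st) = √(9.81/0.00459) = √2137 = 46.23 rad/s.
f_n = ω_n/(2π) = 46.23/6.283 = 7.358 Hz.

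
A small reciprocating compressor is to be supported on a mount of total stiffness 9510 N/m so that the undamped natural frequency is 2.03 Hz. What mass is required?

ω_n = 2πf_n = 2π × 2.03 = 12.75 rad/s.
m = k/ω_n² = 9510/12.75² = 9510/162.7 = 58.46 kg.

58.5 kg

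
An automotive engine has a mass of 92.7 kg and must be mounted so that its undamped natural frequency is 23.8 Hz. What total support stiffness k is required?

ω_n = 2πf_n = 2π × 23.8 = 149.5 rad/s.
k = m·ω_n² = 92.7 × 149.5² = 92.7 × 22360 = 2073000 N/m.

2070000 N/m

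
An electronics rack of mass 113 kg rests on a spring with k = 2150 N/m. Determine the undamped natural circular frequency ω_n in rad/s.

4.36 rad/s

ω_n = √(k/m) = √(2150/113) = √19.03 = 4.362 rad/s.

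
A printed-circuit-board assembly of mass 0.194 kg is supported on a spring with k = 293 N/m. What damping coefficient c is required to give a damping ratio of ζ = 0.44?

c_c = 2√(k·m) = 2√(293.0 × 0.194) = 15.08 N·s/m.
c = ζ·c_c = 0.44 × 15.08 = 6.635 N·s/m.

6.63 N·s/m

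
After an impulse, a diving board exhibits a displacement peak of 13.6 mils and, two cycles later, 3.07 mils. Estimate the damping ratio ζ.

0.118

Logarithmic decrement δ = (1/n)·ln(x₀/x_n) = (1/2)·ln(13.6/3.07) = (1/2)·ln(4.430) = 0.7442.
ζ = δ/√(4π² + δ²) = 0.7442/√(39.48 + 0.554) = 0.7442/6.327 = 0.1176.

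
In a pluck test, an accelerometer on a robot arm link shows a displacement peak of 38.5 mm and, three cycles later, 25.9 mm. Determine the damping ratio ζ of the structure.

Logarithmic decrement δ = (1/n)·ln(x₀/x_n) = (1/3)·ln(38.5/25.9) = (1/3)·ln(1.486) = 0.1321.
ζ = δ/√(4π² + δ²) = 0.1321/√(39.48 + 0.0175) = 0.1321/6.285 = 0.02103.

0.0210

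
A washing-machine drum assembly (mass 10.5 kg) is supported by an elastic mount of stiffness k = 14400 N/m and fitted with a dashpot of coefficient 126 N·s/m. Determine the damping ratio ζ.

ω_n = √(k/m) = √(14400/10.5) = 37.03 rad/s.
Critical damping c_c = 2√(k·m) = 2√(14400 × 10.5) = 777.7 N·s/m, so ζ = c/c_c = 126/777.7 = 0.1620.

0.162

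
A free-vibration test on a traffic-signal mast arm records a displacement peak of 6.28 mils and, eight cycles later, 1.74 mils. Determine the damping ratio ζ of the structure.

Logarithmic decrement δ = (1/n)·ln(x₀/x_n) = (1/8)·ln(6.28/1.74) = (1/8)·ln(3.609) = 0.1604.
ζ = δ/√(4π² + δ²) = 0.1604/√(39.48 + 0.0257) = 0.1604/6.285 = 0.02553.

0.0255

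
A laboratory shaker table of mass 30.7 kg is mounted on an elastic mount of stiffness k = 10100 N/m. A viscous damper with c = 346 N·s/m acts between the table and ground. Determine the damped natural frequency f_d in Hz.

ω_n = √(k/m) = √(10100/30.7) = 18.14 rad/s.
Critical damping c_c = 2√(k·m) = 2√(10100 × 30.7) = 1114 N·s/m, so ζ = c/c_c = 346/1114 = 0.3107.
ω_d = ω_n√(1 − ζ²) = 18.14 × √(1 − 0.0965) = 17.24 rad/s.
f_d = ω_d/(2π) = 2.744 Hz.

2.74 Hz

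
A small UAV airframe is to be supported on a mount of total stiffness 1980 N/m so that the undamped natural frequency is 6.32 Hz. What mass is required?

1.26 kg

ω_n = 2πf_n = 2π × 6.32 = 39.71 rad/s.
m = k/ω_n² = 1980/39.71² = 1980/1577 = 1.256 kg.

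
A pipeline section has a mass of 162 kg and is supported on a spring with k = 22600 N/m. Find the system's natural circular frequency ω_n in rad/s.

ω_n = √(k/m) = √(22600/162) = √139.5 = 11.81 rad/s.

11.8 rad/s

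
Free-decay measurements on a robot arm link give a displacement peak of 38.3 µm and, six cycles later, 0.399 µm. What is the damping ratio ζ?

0.120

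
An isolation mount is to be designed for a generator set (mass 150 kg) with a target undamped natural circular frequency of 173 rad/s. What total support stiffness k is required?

4490000 N/m

k = m·ω_n² = 150 × 173.0² = 150 × 29930 = 4489000 N/m.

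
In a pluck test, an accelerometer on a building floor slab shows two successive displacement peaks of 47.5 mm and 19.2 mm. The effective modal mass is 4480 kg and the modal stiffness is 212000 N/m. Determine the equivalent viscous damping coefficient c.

Logarithmic decrement δ = (1/n)·ln(x₀/x_n) = (1/1)·ln(47.5/19.2) = (1/1)·ln(2.474) = 0.9058.
ζ = δ/√(4π² + δ²) = 0.9058/√(39.48 + 0.821) = 0.9058/6.348 = 0.1427.
c = ζ · 2√(km) = 0.1427 × 2√(212000 × 4480) = 0.1427 × 61640 = 8795 N·s/m.

8790 N·s/m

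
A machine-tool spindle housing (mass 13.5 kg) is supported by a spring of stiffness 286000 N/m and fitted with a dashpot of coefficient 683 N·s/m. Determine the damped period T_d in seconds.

0.0438 s

ω_n = √(k/m) = √(286000/13.5) = 145.6 rad/s.
Critical damping c_c = 2√(k·m) = 2√(286000 × 13.5) = 3930 N·s/m, so ζ = c/c_c = 683/3930 = 0.1738.
ω_d = ω_n√(1 − ζ²) = 145.6 × √(1 − 0.0302) = 143.3 rad/s.
T_d = 2π/ω_d = 0.04384 s.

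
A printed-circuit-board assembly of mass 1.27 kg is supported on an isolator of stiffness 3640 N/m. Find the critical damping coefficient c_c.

136 N·s/m

c_c = 2√(k·m) = 2√(3640 × 1.27) = 2 × 67.99 = 136.0 N·s/m.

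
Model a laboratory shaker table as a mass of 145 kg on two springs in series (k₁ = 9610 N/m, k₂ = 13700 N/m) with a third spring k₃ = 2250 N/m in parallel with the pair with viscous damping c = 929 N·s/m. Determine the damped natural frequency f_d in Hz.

1.06 Hz

Series pair: k_s = k₁k₂/(k₁+k₂) = (9610)(13700)/(9610 + 13700) = 5648 N/m. In parallel with k₃: k_eq = 5648 + 2250 = 7898 N/m.
ω_n = √(k_eq/m) = √(7898/145) = 7.380 rad/s.
Critical damping c_c = 2√(k_eq·m) = 2√(7898 × 145) = 2140 N·s/m, so ζ = c/c_c = 929/2140 = 0.4341.
ω_d = ω_n√(1 − ζ²) = 7.380 × √(1 − 0.188) = 6.649 rad/s.
f_d = ω_d/(2π) = 1.058 Hz.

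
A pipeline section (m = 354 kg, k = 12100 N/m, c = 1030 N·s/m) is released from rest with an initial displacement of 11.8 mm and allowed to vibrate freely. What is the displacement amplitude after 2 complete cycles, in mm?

0.467 mm

ζ = c/(2√(km)) = 1030/(2√(12100 × 354)) = 1030/4139 = 0.2488.
Logarithmic decrement δ = 2πζ/√(1 − ζ²) = 2π × 0.2488/√(1 − 0.0619) = 1.614.
After n cycles, x_n/x₀ = e^(−nδ), so x_2 = 11.8 × e^(−2 × 1.614) = 11.8 × 0.03962 = 0.4675 mm.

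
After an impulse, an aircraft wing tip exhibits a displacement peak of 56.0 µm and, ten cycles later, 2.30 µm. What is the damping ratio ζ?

0.0507

Logarithmic decrement δ = (1/n)·ln(x₀/x_n) = (1/10)·ln(56.0/2.30) = (1/10)·ln(24.35) = 0.3192.
ζ = δ/√(4π² + δ²) = 0.3192/√(39.48 + 0.102) = 0.3192/6.291 = 0.05074.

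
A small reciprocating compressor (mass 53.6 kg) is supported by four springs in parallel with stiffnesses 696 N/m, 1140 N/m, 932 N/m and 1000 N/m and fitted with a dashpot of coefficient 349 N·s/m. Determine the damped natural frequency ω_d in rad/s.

7.73 rad/s

Parallel springs add: k_eq = 696 + 1140 + 932 + 1000 = 3768 N/m.
ω_n = √(k_eq/m) = √(3768/53.6) = 8.384 rad/s.
Critical damping c_c = 2√(k_eq·m) = 2√(3768 × 53.6) = 898.8 N·s/m, so ζ = c/c_c = 349/898.8 = 0.3883.
ω_d = ω_n√(1 − ζ²) = 8.384 × √(1 − 0.151) = 7.727 rad/s.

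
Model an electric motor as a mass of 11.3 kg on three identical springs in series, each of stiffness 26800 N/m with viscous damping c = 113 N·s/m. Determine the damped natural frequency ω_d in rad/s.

Series springs: 1/k_eq = 3/26800, so k_eq = 26800/3 = 8933 N/m.
ω_n = √(k_eq/m) = √(8933/11.3) = 28.12 rad/s.
Critical damping c_c = 2√(k_eq·m) = 2√(8933 × 11.3) = 635.4 N·s/m, so ζ = c/c_c = 113/635.4 = 0.1778.
ω_d = ω_n√(1 − ζ²) = 28.12 × √(1 − 0.0316) = 27.67 rad/s.

27.7 rad/s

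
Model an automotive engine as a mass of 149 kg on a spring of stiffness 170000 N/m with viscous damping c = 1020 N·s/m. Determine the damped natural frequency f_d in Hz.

ω_n = √(k/m) = √(170000/149) = 33.78 rad/s.
Critical damping c_c = 2√(k·m) = 2√(170000 × 149) = 10070 N·s/m, so ζ = c/c_c = 1020/10070 = 0.1013.
ω_d = ω_n√(1 − ζ²) = 33.78 × √(1 − 0.0103) = 33.60 rad/s.
f_d = ω_d/(2π) = 5.348 Hz.

5.35 Hz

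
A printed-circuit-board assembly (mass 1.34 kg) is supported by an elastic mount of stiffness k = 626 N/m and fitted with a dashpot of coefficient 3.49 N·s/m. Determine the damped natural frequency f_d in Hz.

ω_n = √(k/m) = √(626.0/1.34) = 21.61 rad/s.
Critical damping c_c = 2√(k·m) = 2√(626.0 × 1.34) = 57.93 N·s/m, so ζ = c/c_c = 3.49/57.93 = 0.06025.
ω_d = ω_n√(1 − ζ²) = 21.61 × √(1 − 0.00363) = 21.57 rad/s.
f_d = ω_d/(2π) = 3.434 Hz.

3.43 Hz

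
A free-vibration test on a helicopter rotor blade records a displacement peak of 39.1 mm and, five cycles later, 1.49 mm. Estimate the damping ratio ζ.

Logarithmic decrement δ = (1/n)·ln(x₀/x_n) = (1/5)·ln(39.1/1.49) = (1/5)·ln(26.24) = 0.6535.
ζ = δ/√(4π² + δ²) = 0.6535/√(39.48 + 0.427) = 0.6535/6.317 = 0.1034.

0.103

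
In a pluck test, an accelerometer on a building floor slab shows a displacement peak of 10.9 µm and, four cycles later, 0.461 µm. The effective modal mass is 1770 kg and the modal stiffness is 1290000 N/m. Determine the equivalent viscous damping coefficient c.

11900 N·s/m

Logarithmic decrement δ = (1/n)·ln(x₀/x_n) = (1/4)·ln(10.9/0.461) = (1/4)·ln(23.64) = 0.7908.
ζ = δ/√(4π² + δ²) = 0.7908/√(39.48 + 0.625) = 0.7908/6.333 = 0.1249.
c = ζ · 2√(km) = 0.1249 × 2√(1290000 × 1770) = 0.1249 × 95570 = 11930 N·s/m.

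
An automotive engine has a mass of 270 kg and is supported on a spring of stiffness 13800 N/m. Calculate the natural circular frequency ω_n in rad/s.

ω_n = √(k/m) = √(13800/270) = √51.11 = 7.149 rad/s.

7.15 rad/s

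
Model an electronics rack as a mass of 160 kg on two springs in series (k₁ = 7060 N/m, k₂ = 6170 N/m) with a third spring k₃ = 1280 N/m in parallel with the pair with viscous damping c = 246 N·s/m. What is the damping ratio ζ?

Series pair: k_s = k₁k₂/(k₁+k₂) = (7060)(6170)/(7060 + 6170) = 3293 N/m. In parallel with k₃: k_eq = 3293 + 1280 = 4573 N/m.
ω_n = √(k_eq/m) = √(4573/160) = 5.346 rad/s.
Critical damping c_c = 2√(k_eq·m) = 2√(4573 × 160) = 1711 N·s/m, so ζ = c/c_c = 246/1711 = 0.1438.

0.144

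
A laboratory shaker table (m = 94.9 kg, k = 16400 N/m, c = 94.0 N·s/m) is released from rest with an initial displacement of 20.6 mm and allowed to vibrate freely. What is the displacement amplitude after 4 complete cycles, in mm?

7.99 mm

ζ = c/(2√(km)) = 94.0/(2√(16400 × 94.9)) = 94.0/2495 = 0.03767.
Logarithmic decrement δ = 2πζ/√(1 − ζ²) = 2π × 0.03767/√(1 − 0.00142) = 0.2369.
After n cycles, x_n/x₀ = e^(−nδ), so x_4 = 20.6 × e^(−4 × 0.2369) = 20.6 × 0.3877 = 7.987 mm.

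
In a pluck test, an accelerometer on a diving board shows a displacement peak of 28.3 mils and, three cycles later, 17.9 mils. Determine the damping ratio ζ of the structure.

Logarithmic decrement δ = (1/n)·ln(x₀/x_n) = (1/3)·ln(28.3/17.9) = (1/3)·ln(1.581) = 0.1527.
ζ = δ/√(4π² + δ²) = 0.1527/√(39.48 + 0.0233) = 0.1527/6.285 = 0.02429.

0.0243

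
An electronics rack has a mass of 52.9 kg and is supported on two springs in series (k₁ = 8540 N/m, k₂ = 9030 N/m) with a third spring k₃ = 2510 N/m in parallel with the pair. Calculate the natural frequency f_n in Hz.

1.82 Hz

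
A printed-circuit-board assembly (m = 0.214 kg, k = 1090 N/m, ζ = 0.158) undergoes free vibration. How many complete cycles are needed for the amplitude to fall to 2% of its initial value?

4 cycles

Logarithmic decrement δ = 2πζ/√(1 − ζ²) = 2π × 0.1580/√(1 − 0.0250) = 1.005.
x_n/x₀ = e^(−nδ) ≤ 0.02; take ln: n ≥ ln(1/0.02)/δ = 3.912/1.005 = 3.891.
So 4 complete cycles are required.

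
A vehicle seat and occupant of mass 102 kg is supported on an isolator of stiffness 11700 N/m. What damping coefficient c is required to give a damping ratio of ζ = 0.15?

c_c = 2√(k·m) = 2√(11700 × 102) = 2185 N·s/m.
c = ζ·c_c = 0.15 × 2185 = 327.7 N·s/m.

328 N·s/m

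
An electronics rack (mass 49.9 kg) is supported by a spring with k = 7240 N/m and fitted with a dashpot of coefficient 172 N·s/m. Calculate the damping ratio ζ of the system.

ω_n = √(k/m) = √(7240/49.9) = 12.05 rad/s.
Critical damping c_c = 2√(k·m) = 2√(7240 × 49.9) = 1202 N·s/m, so ζ = c/c_c = 172/1202 = 0.1431.

0.143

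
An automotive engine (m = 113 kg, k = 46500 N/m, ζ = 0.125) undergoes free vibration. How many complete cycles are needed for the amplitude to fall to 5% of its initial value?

4 cycles

Logarithmic decrement δ = 2πζ/√(1 − ζ²) = 2π × 0.1250/√(1 − 0.0156) = 0.7916.
x_n/x₀ = e^(−nδ) ≤ 0.05; take ln: n ≥ ln(1/0.05)/δ = 2.996/0.7916 = 3.784.
So 4 complete cycles are required.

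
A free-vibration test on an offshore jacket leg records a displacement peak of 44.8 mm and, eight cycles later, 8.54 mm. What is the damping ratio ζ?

0.0330

Logarithmic decrement δ = (1/n)·ln(x₀/x_n) = (1/8)·ln(44.8/8.54) = (1/8)·ln(5.246) = 0.2072.
ζ = δ/√(4π² + δ²) = 0.2072/√(39.48 + 0.0429) = 0.2072/6.287 = 0.03296.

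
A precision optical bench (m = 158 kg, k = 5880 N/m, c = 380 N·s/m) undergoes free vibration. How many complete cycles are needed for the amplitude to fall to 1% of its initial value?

4 cycles

ζ = c/(2√(km)) = 380/(2√(5880 × 158)) = 380/1928 = 0.1971.
Logarithmic decrement δ = 2πζ/√(1 − ζ²) = 2π × 0.1971/√(1 − 0.0389) = 1.263.
x_n/x₀ = e^(−nδ) ≤ 0.01; take ln: n ≥ ln(1/0.01)/δ = 4.605/1.263 = 3.645.
So 4 complete cycles are required.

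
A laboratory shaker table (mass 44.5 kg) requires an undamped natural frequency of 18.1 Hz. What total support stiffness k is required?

ω_n = 2πf_n = 2π × 18.1 = 113.7 rad/s.
k = m·ω_n² = 44.5 × 113.7² = 44.5 × 12930 = 575500 N/m.

576000 N/m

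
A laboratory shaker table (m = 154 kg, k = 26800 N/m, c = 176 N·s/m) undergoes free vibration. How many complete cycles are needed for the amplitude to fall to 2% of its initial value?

ζ = c/(2√(km)) = 176/(2√(26800 × 154)) = 176/4063 = 0.04332.
Logarithmic decrement δ = 2πζ/√(1 − ζ²) = 2π × 0.04332/√(1 − 0.00188) = 0.2724.
x_n/x₀ = e^(−nδ) ≤ 0.02; take ln: n ≥ ln(1/0.02)/δ = 3.912/0.2724 = 14.36.
So 15 complete cycles are required.

15 cycles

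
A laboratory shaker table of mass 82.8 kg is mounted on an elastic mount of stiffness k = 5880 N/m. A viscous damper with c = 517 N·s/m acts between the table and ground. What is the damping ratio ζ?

ω_n = √(k/m) = √(5880/82.8) = 8.427 rad/s.
Critical damping c_c = 2√(k·m) = 2√(5880 × 82.8) = 1396 N·s/m, so ζ = c/c_c = 517/1396 = 0.3705.

0.370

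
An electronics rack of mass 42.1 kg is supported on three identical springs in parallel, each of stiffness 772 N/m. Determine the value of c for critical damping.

Parallel springs add: k_eq = 3 × 772 = 2316 N/m.
c_c = 2√(k_eq·m) = 2√(2316 × 42.1) = 2 × 312.3 = 624.5 N·s/m.

625 N·s/m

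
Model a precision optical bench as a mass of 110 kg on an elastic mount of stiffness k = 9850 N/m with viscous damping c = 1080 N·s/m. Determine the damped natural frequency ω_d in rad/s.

8.09 rad/s

ω_n = √(k/m) = √(9850/110) = 9.463 rad/s.
Critical damping c_c = 2√(k·m) = 2√(9850 × 110) = 2082 N·s/m, so ζ = c/c_c = 1080/2082 = 0.5188.
ω_d = ω_n√(1 − ζ²) = 9.463 × √(1 − 0.269) = 8.090 rad/s.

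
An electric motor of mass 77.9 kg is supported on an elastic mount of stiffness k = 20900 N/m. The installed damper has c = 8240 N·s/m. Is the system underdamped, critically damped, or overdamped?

c_c = 2√(k·m) = 2552 N·s/m; ζ = c/c_c = 8240/2552 = 3.23.
Since ζ > 1 the system is overdamped.

overdamped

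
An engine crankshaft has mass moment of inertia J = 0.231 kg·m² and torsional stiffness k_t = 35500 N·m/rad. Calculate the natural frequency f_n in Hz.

ω_n = √(k_t/J) = √(35500/0.231) = √153700 = 392.0 rad/s.
f_n = ω_n/(2π) = 392.0/6.283 = 62.39 Hz.

62.4 Hz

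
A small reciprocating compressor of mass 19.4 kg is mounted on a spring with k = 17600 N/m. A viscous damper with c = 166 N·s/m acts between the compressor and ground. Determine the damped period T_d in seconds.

ω_n = √(k/m) = √(17600/19.4) = 30.12 rad/s.
Critical damping c_c = 2√(k·m) = 2√(17600 × 19.4) = 1169 N·s/m, so ζ = c/c_c = 166/1169 = 0.1420.
ω_d = ω_n√(1 − ζ²) = 30.12 × √(1 − 0.0202) = 29.81 rad/s.
T_d = 2π/ω_d = 0.2107 s.

0.211 s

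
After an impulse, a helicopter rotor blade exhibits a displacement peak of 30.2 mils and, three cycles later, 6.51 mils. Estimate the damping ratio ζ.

0.0811

Logarithmic decrement δ = (1/n)·ln(x₀/x_n) = (1/3)·ln(30.2/6.51) = (1/3)·ln(4.639) = 0.5115.
ζ = δ/√(4π² + δ²) = 0.5115/√(39.48 + 0.262) = 0.5115/6.304 = 0.08114.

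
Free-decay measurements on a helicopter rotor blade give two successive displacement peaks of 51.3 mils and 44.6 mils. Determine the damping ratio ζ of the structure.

Logarithmic decrement δ = (1/n)·ln(x₀/x_n) = (1/1)·ln(51.3/44.6) = (1/1)·ln(1.150) = 0.1400.
ζ = δ/√(4π² + δ²) = 0.1400/√(39.48 + 0.0196) = 0.1400/6.285 = 0.02227.

0.0223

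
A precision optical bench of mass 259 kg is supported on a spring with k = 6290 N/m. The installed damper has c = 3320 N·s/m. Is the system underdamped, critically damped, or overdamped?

overdamped

c_c = 2√(k·m) = 2553 N·s/m; ζ = c/c_c = 3320/2553 = 1.30.
Since ζ > 1 the system is overdamped.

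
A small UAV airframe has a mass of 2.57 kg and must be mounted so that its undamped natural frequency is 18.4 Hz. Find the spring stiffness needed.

ω_n = 2πf_n = 2π × 18.4 = 115.6 rad/s.
k = m·ω_n² = 2.57 × 115.6² = 2.57 × 13370 = 34350 N/m.

34400 N/m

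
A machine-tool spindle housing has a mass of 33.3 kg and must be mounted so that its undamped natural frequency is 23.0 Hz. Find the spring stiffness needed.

ω_n = 2πf_n = 2π × 23.0 = 144.5 rad/s.
k = m·ω_n² = 33.3 × 144.5² = 33.3 × 20880 = 695400 N/m.

695000 N/m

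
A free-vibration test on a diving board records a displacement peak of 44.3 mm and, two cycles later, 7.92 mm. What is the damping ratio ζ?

0.136

Logarithmic decrement δ = (1/n)·ln(x₀/x_n) = (1/2)·ln(44.3/7.92) = (1/2)·ln(5.593) = 0.8608.
ζ = δ/√(4π² + δ²) = 0.8608/√(39.48 + 0.741) = 0.8608/6.342 = 0.1357.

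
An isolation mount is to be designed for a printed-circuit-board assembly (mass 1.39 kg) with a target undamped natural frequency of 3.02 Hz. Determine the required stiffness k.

500 N/m

ω_n = 2πf_n = 2π × 3.02 = 18.98 rad/s.
k = m·ω_n² = 1.39 × 18.98² = 1.39 × 360.1 = 500.5 N/m.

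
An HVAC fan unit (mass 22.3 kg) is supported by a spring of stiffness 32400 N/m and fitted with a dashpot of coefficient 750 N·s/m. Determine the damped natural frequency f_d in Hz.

ω_n = √(k/m) = √(32400/22.3) = 38.12 rad/s.
Critical damping c_c = 2√(k·m) = 2√(32400 × 22.3) = 1700 N·s/m, so ζ = c/c_c = 750/1700 = 0.4412.
ω_d = ω_n√(1 − ζ²) = 38.12 × √(1 − 0.195) = 34.21 rad/s.
f_d = ω_d/(2π) = 5.444 Hz.

5.44 Hz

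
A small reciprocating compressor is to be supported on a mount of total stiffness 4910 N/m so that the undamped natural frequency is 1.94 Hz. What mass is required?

33.0 kg

ω_n = 2πf_n = 2π × 1.94 = 12.19 rad/s.
m = k/ω_n² = 4910/12.19² = 4910/148.6 = 33.05 kg.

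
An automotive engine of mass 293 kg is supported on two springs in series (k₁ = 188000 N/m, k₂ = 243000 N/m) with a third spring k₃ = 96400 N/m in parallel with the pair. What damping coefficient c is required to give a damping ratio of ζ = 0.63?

9700 N·s/m

Series pair: k_s = k₁k₂/(k₁+k₂) = (188000)(243000)/(188000 + 243000) = 106000 N/m. In parallel with k₃: k_eq = 106000 + 96400 = 202400 N/m.
c_c = 2√(k_eq·m) = 2√(202400 × 293) = 15400 N·s/m.
c = ζ·c_c = 0.63 × 15400 = 9703 N·s/m.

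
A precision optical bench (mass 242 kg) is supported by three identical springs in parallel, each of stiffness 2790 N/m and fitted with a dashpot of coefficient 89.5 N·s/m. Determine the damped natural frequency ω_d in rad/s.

5.88 rad/s

Parallel springs add: k_eq = 3 × 2790 = 8370 N/m.
ω_n = √(k_eq/m) = √(8370/242) = 5.881 rad/s.
Critical damping c_c = 2√(k_eq·m) = 2√(8370 × 242) = 2846 N·s/m, so ζ = c/c_c = 89.5/2846 = 0.03144.
ω_d = ω_n√(1 − ζ²) = 5.881 × √(1 − 0.000989) = 5.878 rad/s.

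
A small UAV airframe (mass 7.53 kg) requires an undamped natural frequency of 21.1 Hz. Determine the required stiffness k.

ω_n = 2πf_n = 2π × 21.1 = 132.6 rad/s.
k = m·ω_n² = 7.53 × 132.6² = 7.53 × 17580 = 132300 N/m.

132000 N/m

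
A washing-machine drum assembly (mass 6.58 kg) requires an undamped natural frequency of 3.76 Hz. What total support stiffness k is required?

ω_n = 2πf_n = 2π × 3.76 = 23.62 rad/s.
k = m·ω_n² = 6.58 × 23.62² = 6.58 × 558.1 = 3672 N/m.

3670 N/m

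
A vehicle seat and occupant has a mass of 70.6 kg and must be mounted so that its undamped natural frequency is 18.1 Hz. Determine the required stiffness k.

ω_n = 2πf_n = 2π × 18.1 = 113.7 rad/s.
k = m·ω_n² = 70.6 × 113.7² = 70.6 × 12930 = 913100 N/m.

913000 N/m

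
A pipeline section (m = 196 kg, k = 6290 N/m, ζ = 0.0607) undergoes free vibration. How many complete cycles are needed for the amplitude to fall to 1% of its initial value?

13 cycles

Logarithmic decrement δ = 2πζ/√(1 − ζ²) = 2π × 0.06070/√(1 − 0.00368) = 0.3821.
x_n/x₀ = e^(−nδ) ≤ 0.01; take ln: n ≥ ln(1/0.01)/δ = 4.605/0.3821 = 12.05.
So 13 complete cycles are required.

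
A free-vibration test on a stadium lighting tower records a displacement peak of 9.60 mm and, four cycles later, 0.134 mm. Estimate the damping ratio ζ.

Logarithmic decrement δ = (1/n)·ln(x₀/x_n) = (1/4)·ln(9.60/0.134) = (1/4)·ln(71.64) = 1.068.
ζ = δ/√(4π² + δ²) = 1.068/√(39.48 + 1.14) = 1.068/6.373 = 0.1676.

0.168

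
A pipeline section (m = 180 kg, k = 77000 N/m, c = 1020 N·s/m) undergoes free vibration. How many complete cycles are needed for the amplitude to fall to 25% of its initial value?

2 cycles

ζ = c/(2√(km)) = 1020/(2√(77000 × 180)) = 1020/7446 = 0.1370.
Logarithmic decrement δ = 2πζ/√(1 − ζ²) = 2π × 0.1370/√(1 − 0.0188) = 0.8689.
x_n/x₀ = e^(−nδ) ≤ 0.25; take ln: n ≥ ln(1/0.25)/δ = 1.386/0.8689 = 1.595.
So 2 complete cycles are required.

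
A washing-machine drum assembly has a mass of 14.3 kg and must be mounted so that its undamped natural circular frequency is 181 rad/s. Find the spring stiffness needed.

k = m·ω_n² = 14.3 × 181.0² = 14.3 × 32760 = 468500 N/m.

468000 N/m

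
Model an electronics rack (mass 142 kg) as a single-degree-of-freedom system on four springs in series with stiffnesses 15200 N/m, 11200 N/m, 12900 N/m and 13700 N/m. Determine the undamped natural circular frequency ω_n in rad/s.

Series springs: 1/k_eq = 1/15200 + 1/11200 + 1/12900 + 1/13700 = 0.0003056, so k_eq = 3272 N/m.
ω_n = √(k_eq/m) = √(3272/142) = √23.04 = 4.801 rad/s.

4.80 rad/s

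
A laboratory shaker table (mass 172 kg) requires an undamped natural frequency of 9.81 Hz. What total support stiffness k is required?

653000 N/m

ω_n = 2πf_n = 2π × 9.81 = 61.64 rad/s.
k = m·ω_n² = 172 × 61.64² = 172 × 3799 = 653500 N/m.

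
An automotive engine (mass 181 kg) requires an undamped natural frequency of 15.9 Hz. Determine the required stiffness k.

ω_n = 2πf_n = 2π × 15.9 = 99.90 rad/s.
k = m·ω_n² = 181 × 99.90² = 181 × 9981 = 1806000 N/m.

1810000 N/m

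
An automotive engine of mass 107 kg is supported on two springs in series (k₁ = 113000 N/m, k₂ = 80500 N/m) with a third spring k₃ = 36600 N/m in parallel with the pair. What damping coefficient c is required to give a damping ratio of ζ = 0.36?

2150 N·s/m

Series pair: k_s = k₁k₂/(k₁+k₂) = (113000)(80500)/(113000 + 80500) = 47010 N/m. In parallel with k₃: k_eq = 47010 + 36600 = 83610 N/m.
c_c = 2√(k_eq·m) = 2√(83610 × 107) = 5982 N·s/m.
c = ζ·c_c = 0.36 × 5982 = 2154 N·s/m.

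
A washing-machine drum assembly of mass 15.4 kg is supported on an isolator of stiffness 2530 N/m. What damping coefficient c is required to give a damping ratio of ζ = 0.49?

193 N·s/m

c_c = 2√(k·m) = 2√(2530 × 15.4) = 394.8 N·s/m.
c = ζ·c_c = 0.49 × 394.8 = 193.4 N·s/m.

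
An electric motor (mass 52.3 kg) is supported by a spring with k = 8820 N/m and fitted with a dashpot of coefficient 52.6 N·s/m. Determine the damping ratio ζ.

ω_n = √(k/m) = √(8820/52.3) = 12.99 rad/s.
Critical damping c_c = 2√(k·m) = 2√(8820 × 52.3) = 1358 N·s/m, so ζ = c/c_c = 52.6/1358 = 0.03872.

0.0387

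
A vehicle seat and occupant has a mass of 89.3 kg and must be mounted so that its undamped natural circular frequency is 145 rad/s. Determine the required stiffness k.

k = m·ω_n² = 89.3 × 145.0² = 89.3 × 21020 = 1878000 N/m.

1880000 N/m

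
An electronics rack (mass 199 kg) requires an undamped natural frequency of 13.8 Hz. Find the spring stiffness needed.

ω_n = 2πf_n = 2π × 13.8 = 86.71 rad/s.
k = m·ω_n² = 199 × 86.71² = 199 × 7518 = 1496000 N/m.

1500000 N/m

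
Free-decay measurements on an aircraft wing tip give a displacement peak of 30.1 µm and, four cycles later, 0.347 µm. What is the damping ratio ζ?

Logarithmic decrement δ = (1/n)·ln(x₀/x_n) = (1/4)·ln(30.1/0.347) = (1/4)·ln(86.74) = 1.116.
ζ = δ/√(4π² + δ²) = 1.116/√(39.48 + 1.24) = 1.116/6.381 = 0.1748.

0.175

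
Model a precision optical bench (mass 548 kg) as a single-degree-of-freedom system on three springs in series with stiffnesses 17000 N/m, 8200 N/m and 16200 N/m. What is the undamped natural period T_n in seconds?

2.29 s

Series springs: 1/k_eq = 1/17000 + 1/8200 + 1/16200 = 0.0002425, so k_eq = 4124 N/m.
ω_n = √(k_eq/m) = √(4124/548) = √7.525 = 2.743 rad/s.
T_n = 2π/ω_n = 6.283/2.743 = 2.290 s.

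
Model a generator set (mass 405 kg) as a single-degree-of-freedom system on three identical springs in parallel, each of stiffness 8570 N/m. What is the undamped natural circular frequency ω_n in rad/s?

Parallel springs add: k_eq = 3 × 8570 = 25710 N/m.
ω_n = √(k_eq/m) = √(25710/405) = √63.48 = 7.968 rad/s.

7.97 rad/s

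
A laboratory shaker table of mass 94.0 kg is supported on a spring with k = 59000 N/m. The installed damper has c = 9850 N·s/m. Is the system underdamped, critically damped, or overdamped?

overdamped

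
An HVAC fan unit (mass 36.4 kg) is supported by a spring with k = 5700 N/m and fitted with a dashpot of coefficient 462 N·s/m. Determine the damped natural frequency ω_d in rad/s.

ω_n = √(k/m) = √(5700/36.4) = 12.51 rad/s.
Critical damping c_c = 2√(k·m) = 2√(5700 × 36.4) = 911.0 N·s/m, so ζ = c/c_c = 462/911.0 = 0.5071.
ω_d = ω_n√(1 − ζ²) = 12.51 × √(1 − 0.257) = 10.79 rad/s.

10.8 rad/s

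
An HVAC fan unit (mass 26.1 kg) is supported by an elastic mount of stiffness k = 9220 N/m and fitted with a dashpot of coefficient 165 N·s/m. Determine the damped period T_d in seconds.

ω_n = √(k/m) = √(9220/26.1) = 18.80 rad/s.
Critical damping c_c = 2√(k·m) = 2√(9220 × 26.1) = 981.1 N·s/m, so ζ = c/c_c = 165/981.1 = 0.1682.
ω_d = ω_n√(1 − ζ²) = 18.80 × √(1 − 0.0283) = 18.53 rad/s.
T_d = 2π/ω_d = 0.3391 s.

0.339 s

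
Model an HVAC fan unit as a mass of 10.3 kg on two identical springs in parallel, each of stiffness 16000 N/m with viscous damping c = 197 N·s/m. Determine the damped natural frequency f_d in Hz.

Parallel springs add: k_eq = 2 × 16000 = 32000 N/m.
ω_n = √(k_eq/m) = √(32000/10.3) = 55.74 rad/s.
Critical damping c_c = 2√(k_eq·m) = 2√(32000 × 10.3) = 1148 N·s/m, so ζ = c/c_c = 197/1148 = 0.1716.
ω_d = ω_n√(1 − ζ²) = 55.74 × √(1 − 0.0294) = 54.91 rad/s.
f_d = ω_d/(2π) = 8.740 Hz.

8.74 Hz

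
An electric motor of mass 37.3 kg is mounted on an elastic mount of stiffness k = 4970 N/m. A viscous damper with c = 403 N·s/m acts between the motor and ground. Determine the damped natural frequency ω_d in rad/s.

10.2 rad/s

ω_n = √(k/m) = √(4970/37.3) = 11.54 rad/s.
Critical damping c_c = 2√(k·m) = 2√(4970 × 37.3) = 861.1 N·s/m, so ζ = c/c_c = 403/861.1 = 0.4680.
ω_d = ω_n√(1 − ζ²) = 11.54 × √(1 − 0.219) = 10.20 rad/s.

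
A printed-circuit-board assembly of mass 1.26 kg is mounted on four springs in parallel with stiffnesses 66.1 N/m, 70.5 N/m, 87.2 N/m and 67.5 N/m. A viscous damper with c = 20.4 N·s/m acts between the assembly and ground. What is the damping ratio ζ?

0.532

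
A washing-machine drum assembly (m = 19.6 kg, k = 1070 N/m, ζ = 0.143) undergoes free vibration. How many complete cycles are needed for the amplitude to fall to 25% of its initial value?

Logarithmic decrement δ = 2πζ/√(1 − ζ²) = 2π × 0.1430/√(1 − 0.0204) = 0.9078.
x_n/x₀ = e^(−nδ) ≤ 0.25; take ln: n ≥ ln(1/0.25)/δ = 1.386/0.9078 = 1.527.
So 2 complete cycles are required.

2 cycles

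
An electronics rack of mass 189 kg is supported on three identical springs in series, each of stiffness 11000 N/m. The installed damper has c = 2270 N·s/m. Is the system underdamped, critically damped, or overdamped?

overdamped

Series springs: 1/k_eq = 3/11000, so k_eq = 11000/3 = 3667 N/m.
c_c = 2√(k_eq·m) = 1665 N·s/m; ζ = c/c_c = 2270/1665 = 1.36.
Since ζ > 1 the system is overdamped.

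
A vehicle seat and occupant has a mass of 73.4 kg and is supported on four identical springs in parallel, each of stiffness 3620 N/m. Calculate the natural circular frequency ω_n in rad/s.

Parallel springs add: k_eq = 4 × 3620 = 14480 N/m.
ω_n = √(k_eq/m) = √(14480/73.4) = √197.3 = 14.05 rad/s.

14.0 rad/s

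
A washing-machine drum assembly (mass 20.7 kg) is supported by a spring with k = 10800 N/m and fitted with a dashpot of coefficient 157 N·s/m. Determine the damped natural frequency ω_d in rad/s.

ω_n = √(k/m) = √(10800/20.7) = 22.84 rad/s.
Critical damping c_c = 2√(k·m) = 2√(10800 × 20.7) = 945.6 N·s/m, so ζ = c/c_c = 157/945.6 = 0.1660.
ω_d = ω_n√(1 − ζ²) = 22.84 × √(1 − 0.0276) = 22.52 rad/s.

22.5 rad/s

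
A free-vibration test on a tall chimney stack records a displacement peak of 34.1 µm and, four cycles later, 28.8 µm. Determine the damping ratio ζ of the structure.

0.00672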